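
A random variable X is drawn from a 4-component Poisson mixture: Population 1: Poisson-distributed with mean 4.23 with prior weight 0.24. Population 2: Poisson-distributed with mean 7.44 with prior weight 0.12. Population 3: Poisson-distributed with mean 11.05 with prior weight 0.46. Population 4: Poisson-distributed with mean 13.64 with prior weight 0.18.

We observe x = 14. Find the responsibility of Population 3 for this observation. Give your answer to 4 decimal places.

0.6256

Posterior ∝ prior × likelihood, so P(k | x) ∝ π_k f_k(x); normalise over all components.
Evaluate each component's likelihood at the observed value:
  f_1 = e^(−4.23)·4.23^14/14! = 9.80147e-05
  f_2 = e^(−7.44)·7.44^14/14! = 0.0107266
  f_3 = e^(−11.05)·11.05^14/14! = 0.0737411
  f_4 = e^(−13.64)·13.64^14/14! = 0.105491
Prior × likelihood for each component:
  π_1·f_1 = 0.24 × 9.80147e-05 = 2.35235e-05
  π_2·f_2 = 0.12 × 0.0107266 = 0.00128719
  π_3·f_3 = 0.46 × 0.0737411 = 0.0339209
  π_4·f_4 = 0.18 × 0.105491 = 0.0189884
Denominator: 2.35235e-05 + 0.00128719 + 0.0339209 + 0.0189884 = 0.05422
Responsibility of Population 3: 0.0339209 / 0.05422 ≈ 0.6256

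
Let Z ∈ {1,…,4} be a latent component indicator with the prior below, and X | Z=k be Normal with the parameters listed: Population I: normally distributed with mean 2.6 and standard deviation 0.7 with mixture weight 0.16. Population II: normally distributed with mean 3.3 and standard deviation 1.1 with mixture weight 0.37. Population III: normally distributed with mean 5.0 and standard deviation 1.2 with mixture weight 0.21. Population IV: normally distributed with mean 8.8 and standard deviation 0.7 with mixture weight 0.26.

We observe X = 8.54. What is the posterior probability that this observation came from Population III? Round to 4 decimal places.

By Bayes' theorem, P(k | x) = P(Z=k) f_k(x) / Σ_j P(Z=j) f_j(x).
Component likelihoods at x = 8.54:
  L_I = 1.31709e-16
  L_II = 4.28511e-06
  L_III = 0.00428553
  L_IV = 0.53193
Weight by the priors:
  P(Z=I)·L_I = 0.16 × 1.31709e-16 = 2.10734e-17
  P(Z=II)·L_II = 0.37 × 4.28511e-06 = 1.58549e-06
  P(Z=III)·L_III = 0.21 × 0.00428553 = 0.000899962
  P(Z=IV)·L_IV = 0.26 × 0.53193 = 0.138302
Sum: 2.10734e-17 + 1.58549e-06 + 0.000899962 + 0.138302 = 0.139203
Responsibility of Population III: 0.000899962 / 0.139203 ≈ 0.0065

0.0065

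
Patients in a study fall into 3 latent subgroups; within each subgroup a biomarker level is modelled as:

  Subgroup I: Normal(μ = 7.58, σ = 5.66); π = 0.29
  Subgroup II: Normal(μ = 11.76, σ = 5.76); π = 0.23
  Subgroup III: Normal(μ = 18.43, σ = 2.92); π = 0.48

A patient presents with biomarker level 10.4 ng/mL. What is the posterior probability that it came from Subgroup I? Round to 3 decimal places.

0.515

By Bayes' theorem, P(k | x) = w_k f_k(x) / Σ_j w_j f_j(x).
Component likelihoods at x = 10.4 ng/mL:
  p_I = (1/(5.66·√(2π)))·exp(−(10.4−7.58)²/(2·5.66²)) = 0.070485·exp(-0.12412) = 0.0622572
  p_II = (1/(5.76·√(2π)))·exp(−(10.4−11.76)²/(2·5.76²)) = 0.069261·exp(-0.02787) = 0.0673569
  p_III = (1/(2.92·√(2π)))·exp(−(10.4−18.43)²/(2·2.92²)) = 0.136624·exp(-3.78125) = 0.00311423
Unnormalised posteriors:
  w_I·p_I = 0.29 × 0.0622572 = 0.0180546
  w_II·p_II = 0.23 × 0.0673569 = 0.0154921
  w_III·p_III = 0.48 × 0.00311423 = 0.00149483
Sum: 0.0180546 + 0.0154921 + 0.00149483 = 0.0350415
P(Subgroup I | data) ≈ 0.515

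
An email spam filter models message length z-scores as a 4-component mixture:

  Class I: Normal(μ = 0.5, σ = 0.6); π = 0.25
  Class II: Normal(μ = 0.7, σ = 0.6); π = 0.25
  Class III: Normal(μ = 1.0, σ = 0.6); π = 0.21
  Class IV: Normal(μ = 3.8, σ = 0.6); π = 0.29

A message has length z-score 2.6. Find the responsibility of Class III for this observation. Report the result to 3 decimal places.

P(component k | x) = P(Z=k)·f_k(x) / marginal(x), where marginal(x) = Σ_j P(Z=j)·f_j(x).
Normal densities:
  L_I = 0.00145447
  L_II = 0.00441829
  L_III = 0.0189933
  L_IV = 0.0899849
Weight by the priors:
  P(Z=I)·L_I = 0.25 × 0.00145447 = 0.000363618
  P(Z=II)·L_II = 0.25 × 0.00441829 = 0.00110457
  P(Z=III)·L_III = 0.21 × 0.0189933 = 0.0039886
  P(Z=IV)·L_IV = 0.29 × 0.0899849 = 0.0260956
Normaliser: 0.000363618 + 0.00110457 + 0.0039886 + 0.0260956 = 0.0315524
So the posterior for Class III is 0.0039886 / 0.0315524 ≈ 0.126.

0.126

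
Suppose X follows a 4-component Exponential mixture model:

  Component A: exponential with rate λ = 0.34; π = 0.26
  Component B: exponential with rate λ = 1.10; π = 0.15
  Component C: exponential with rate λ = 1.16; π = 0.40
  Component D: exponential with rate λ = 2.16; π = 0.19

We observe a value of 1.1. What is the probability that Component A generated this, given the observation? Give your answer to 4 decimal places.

P(component k | x) = π_k·f_k(x) / marginal(x), where marginal(x) = Σ_j π_j·f_j(x).
Evaluate each component's likelihood at the observed value:
  f_A = 0.34·e^(−0.34·1.1) = 0.34·e^(−0.3740) = 0.233912
  f_B = 1.10·e^(−1.10·1.1) = 1.10·e^(−1.2100) = 0.328017
  f_C = 1.16·e^(−1.16·1.1) = 1.16·e^(−1.2760) = 0.323816
  f_D = 2.16·e^(−2.16·1.1) = 2.16·e^(−2.3760) = 0.20071
Prior × likelihood for each component:
  π_A·f_A = 0.26 × 0.233912 = 0.0608172
  π_B·f_B = 0.15 × 0.328017 = 0.0492026
  π_C·f_C = 0.40 × 0.323816 = 0.129526
  π_D·f_D = 0.19 × 0.20071 = 0.038135
Sum: 0.0608172 + 0.0492026 + 0.129526 + 0.038135 = 0.277681
So the posterior for Component A is 0.0608172 / 0.277681 ≈ 0.2190.

0.2190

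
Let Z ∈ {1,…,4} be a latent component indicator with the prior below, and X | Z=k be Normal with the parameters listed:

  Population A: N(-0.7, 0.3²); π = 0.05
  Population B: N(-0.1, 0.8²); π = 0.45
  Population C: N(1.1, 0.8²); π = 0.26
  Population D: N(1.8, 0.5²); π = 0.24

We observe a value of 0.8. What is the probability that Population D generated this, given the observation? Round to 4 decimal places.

0.0974

By Bayes' theorem, P(k | x) = w_k f_k(x) / Σ_j w_j f_j(x).
Evaluate each component's likelihood at the observed value:
  L_A = 4.95573e-06
  L_B = 0.264846
  L_C = 0.464819
  L_D = 0.107982
Unnormalised posteriors:
  w_A·L_A = 0.05 × 4.95573e-06 = 2.47787e-07
  w_B·L_B = 0.45 × 0.264846 = 0.119181
  w_C·L_C = 0.26 × 0.464819 = 0.120853
  w_D·L_D = 0.24 × 0.107982 = 0.0259157
Evidence: 2.47787e-07 + 0.119181 + 0.120853 + 0.0259157 = 0.265949
P(Population D | 0.8) = 0.0259157 / 0.265949 ≈ 0.0974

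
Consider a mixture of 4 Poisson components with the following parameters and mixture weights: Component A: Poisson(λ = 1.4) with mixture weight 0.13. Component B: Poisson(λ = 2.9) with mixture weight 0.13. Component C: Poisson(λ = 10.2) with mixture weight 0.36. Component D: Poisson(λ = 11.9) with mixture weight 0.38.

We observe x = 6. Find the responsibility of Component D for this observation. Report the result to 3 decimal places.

P(component k | x) = w_k·f_k(x) / marginal(x), where marginal(x) = Σ_j w_j·f_j(x).
Poisson probabilities:
  f_A = 0.00257883
  f_B = 0.0454571
  f_C = 0.0581386
  f_D = 0.0267821
Multiply by the mixture weights:
  w_A·f_A = 0.13 × 0.00257883 = 0.000335248
  w_B·f_B = 0.13 × 0.0454571 = 0.00590942
  w_C·f_C = 0.36 × 0.0581386 = 0.0209299
  w_D·f_D = 0.38 × 0.0267821 = 0.0101772
Sum: 0.000335248 + 0.00590942 + 0.0209299 + 0.0101772 = 0.0373518
Responsibility of Component D: 0.0101772 / 0.0373518 ≈ 0.272

0.272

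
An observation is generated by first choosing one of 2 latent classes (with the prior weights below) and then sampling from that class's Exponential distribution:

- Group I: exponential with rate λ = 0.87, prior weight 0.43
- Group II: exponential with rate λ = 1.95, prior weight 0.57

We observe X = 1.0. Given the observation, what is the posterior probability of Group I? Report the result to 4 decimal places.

Apply Bayes' rule: the posterior for each component is proportional to its prior times its likelihood at x.
Component likelihoods at x = 1.0:
  p_I = 0.364488
  p_II = 0.277434
Weight by the priors:
  π_I·p_I = 0.43 × 0.364488 = 0.15673
  π_II·p_II = 0.57 × 0.277434 = 0.158138
Denominator: 0.15673 + 0.158138 = 0.314867
P(Group I | x) = 0.15673 / 0.314867 ≈ 0.4978

0.4978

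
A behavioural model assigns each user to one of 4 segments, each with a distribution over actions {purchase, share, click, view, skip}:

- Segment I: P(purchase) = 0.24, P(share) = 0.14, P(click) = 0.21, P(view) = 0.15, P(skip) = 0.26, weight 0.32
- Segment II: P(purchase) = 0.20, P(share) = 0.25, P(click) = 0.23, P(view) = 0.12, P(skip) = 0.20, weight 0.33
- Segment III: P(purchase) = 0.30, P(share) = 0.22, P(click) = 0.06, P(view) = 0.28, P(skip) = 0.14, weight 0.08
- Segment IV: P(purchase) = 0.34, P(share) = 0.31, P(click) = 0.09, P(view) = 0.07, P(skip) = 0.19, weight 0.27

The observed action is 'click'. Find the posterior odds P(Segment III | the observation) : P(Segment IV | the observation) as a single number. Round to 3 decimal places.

0.198

Only the two components matter; the odds are (π_i f_i(x)) / (π_j f_j(x)).
Evaluate each component's likelihood at the observed value:
  f_I = P(click | comp) = 0.21
  f_II = P(click | comp) = 0.23
  f_III = P(click | comp) = 0.06
  f_IV = P(click | comp) = 0.09
Posterior odds = (π_III·f_III) / (π_IV·f_IV) = (0.08·0.06) / (0.27·0.09) = 0.0048 / 0.0243 ≈ 0.198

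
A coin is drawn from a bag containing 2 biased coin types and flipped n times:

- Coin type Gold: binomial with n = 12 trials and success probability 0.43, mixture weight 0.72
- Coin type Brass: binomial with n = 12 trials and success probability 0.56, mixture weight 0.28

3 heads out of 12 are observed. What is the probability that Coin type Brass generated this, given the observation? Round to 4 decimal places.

0.0771

By Bayes' theorem, P(k | x) = w_k f_k(x) / Σ_j w_j f_j(x).
Evaluate each component's likelihood at the observed value:
  p_Gold = C(12,3)·0.43^3·0.57^9 = 220·0.079507·0.00635146 = 0.111097
  p_Brass = C(12,3)·0.56^3·0.44^9 = 220·0.175616·0.000618122 = 0.0238815
Unnormalised posteriors:
  w_Gold·p_Gold = 0.72 × 0.111097 = 0.0799897
  w_Brass·p_Brass = 0.28 × 0.0238815 = 0.00668681
Evidence: 0.0799897 + 0.00668681 = 0.0866765
P(Coin type Brass | data) ≈ 0.0771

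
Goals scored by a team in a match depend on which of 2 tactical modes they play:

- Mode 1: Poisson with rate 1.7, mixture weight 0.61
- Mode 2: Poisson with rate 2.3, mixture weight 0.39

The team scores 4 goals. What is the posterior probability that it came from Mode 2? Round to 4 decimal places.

Posterior ∝ prior × likelihood, so P(k | x) ∝ π_k f_k(x); normalise over all components.
Poisson probabilities:
  L_1 = e^(−1.7)·1.7^4/4! = 0.0635746
  L_2 = e^(−2.3)·2.3^4/4! = 0.116902
Multiply by the mixture weights:
  π_1·L_1 = 0.61 × 0.0635746 = 0.0387805
  π_2·L_2 = 0.39 × 0.116902 = 0.0455919
Evidence: 0.0387805 + 0.0455919 = 0.0843724
P(Mode 2 | 4 goals) = 0.0455919 / 0.0843724 ≈ 0.5404

0.5404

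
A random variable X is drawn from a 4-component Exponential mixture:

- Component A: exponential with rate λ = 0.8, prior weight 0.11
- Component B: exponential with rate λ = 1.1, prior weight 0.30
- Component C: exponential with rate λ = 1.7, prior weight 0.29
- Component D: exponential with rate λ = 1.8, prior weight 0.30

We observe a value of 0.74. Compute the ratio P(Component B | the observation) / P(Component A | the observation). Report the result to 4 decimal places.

3.0034

The posterior odds equal the prior odds times the likelihood ratio: (P(Z=i)/P(Z=j))·(f_i(x)/f_j(x)).
Evaluate each component's likelihood at the observed value:
  p_A = 0.8·e^(−0.8·0.74) = 0.8·e^(−0.5920) = 0.442576
  p_B = 1.1·e^(−1.1·0.74) = 1.1·e^(−0.8140) = 0.48739
  p_C = 1.7·e^(−1.7·0.74) = 1.7·e^(−1.2580) = 0.483177
  p_D = 1.8·e^(−1.8·0.74) = 1.8·e^(−1.3320) = 0.475108
Posterior odds = (P(Z=B)·p_B) / (P(Z=A)·p_A) = (0.30·0.48739) / (0.11·0.442576) = 0.146217 / 0.0486833 ≈ 3.0034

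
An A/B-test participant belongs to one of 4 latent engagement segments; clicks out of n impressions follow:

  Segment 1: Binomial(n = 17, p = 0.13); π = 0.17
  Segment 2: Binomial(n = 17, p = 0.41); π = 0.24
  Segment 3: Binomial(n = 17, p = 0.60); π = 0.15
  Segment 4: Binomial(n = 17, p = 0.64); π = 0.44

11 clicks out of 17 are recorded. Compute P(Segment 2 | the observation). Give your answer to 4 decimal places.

By Bayes' theorem, P(k | x) = w_k f_k(x) / Σ_j w_j f_j(x).
Component likelihoods at x = 11 clicks out of 17:
  f_1 = C(17,11)·0.13^11·0.87^6 = 12376·1.79216e-10·0.433626 = 9.61773e-07
  f_2 = C(17,11)·0.41^11·0.59^6 = 12376·5.50329e-05·0.0421805 = 0.0287286
  f_3 = C(17,11)·0.60^11·0.40^6 = 12376·0.00362797·0.004096 = 0.183909
  f_4 = C(17,11)·0.64^11·0.36^6 = 12376·0.0073787·0.00217678 = 0.198781
Multiply by the mixture weights:
  w_1·f_1 = 0.17 × 9.61773e-07 = 1.63501e-07
  w_2·f_2 = 0.24 × 0.0287286 = 0.00689487
  w_3·f_3 = 0.15 × 0.183909 = 0.0275864
  w_4·f_4 = 0.44 × 0.198781 = 0.0874637
Denominator: 1.63501e-07 + 0.00689487 + 0.0275864 + 0.0874637 = 0.121945
So the posterior for Segment 2 is 0.00689487 / 0.121945 ≈ 0.0565.

0.0565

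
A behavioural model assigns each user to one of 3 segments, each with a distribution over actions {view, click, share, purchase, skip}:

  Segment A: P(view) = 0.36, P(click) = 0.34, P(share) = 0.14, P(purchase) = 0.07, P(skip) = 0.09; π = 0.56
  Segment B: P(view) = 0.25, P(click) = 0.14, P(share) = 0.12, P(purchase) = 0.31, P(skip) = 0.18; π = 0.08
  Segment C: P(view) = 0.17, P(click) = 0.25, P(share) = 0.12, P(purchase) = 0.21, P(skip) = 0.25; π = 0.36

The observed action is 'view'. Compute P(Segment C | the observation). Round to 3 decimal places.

0.216

By Bayes' theorem, P(k | x) = w_k f_k(x) / Σ_j w_j f_j(x).
Evaluate each component's likelihood at the observed value:
  p_A = 0.36
  p_B = 0.25
  p_C = 0.17
Prior × likelihood for each component:
  w_A·p_A = 0.56 × 0.36 = 0.2016
  w_B·p_B = 0.08 × 0.25 = 0.02
  w_C·p_C = 0.36 × 0.17 = 0.0612
Normaliser: 0.2016 + 0.02 + 0.0612 = 0.2828
Responsibility of Segment C: 0.0612 / 0.2828 ≈ 0.216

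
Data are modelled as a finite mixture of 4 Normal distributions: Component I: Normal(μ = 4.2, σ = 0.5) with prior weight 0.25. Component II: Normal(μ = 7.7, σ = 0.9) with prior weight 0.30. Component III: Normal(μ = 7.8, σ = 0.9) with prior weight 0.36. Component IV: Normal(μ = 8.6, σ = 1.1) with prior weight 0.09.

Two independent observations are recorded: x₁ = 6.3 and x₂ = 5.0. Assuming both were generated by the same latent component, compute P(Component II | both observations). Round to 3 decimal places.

0.562

Apply Bayes' rule: the posterior for each component is proportional to its prior times its likelihood at x.
Since both observations come from the same component, the likelihood for component k is f_k(x₁)·f_k(x₂).
  L_I = [(1/(0.5·√(2π)))·exp(−(6.3−4.2)²/(2·0.5²)) = 0.797885·exp(-8.82000) = 0.000117886] × [0.221842] = 2.61521e-05
  L_II = [(1/(0.9·√(2π)))·exp(−(6.3−7.7)²/(2·0.9²)) = 0.443269·exp(-1.20988) = 0.132198] × [0.00492428] = 0.000650979
  L_III = [(1/(0.9·√(2π)))·exp(−(6.3−7.8)²/(2·0.9²)) = 0.443269·exp(-1.38889) = 0.11053] × [0.00350668] = 0.000387594
  L_IV = [(1/(1.1·√(2π)))·exp(−(6.3−8.6)²/(2·1.1²)) = 0.362675·exp(-2.18595) = 0.0407541] × [0.00171281] = 6.9804e-05
Multiply by the mixture weights:
  w_I·L_I = 0.25 × 2.61521e-05 = 6.53801e-06
  w_II·L_II = 0.30 × 0.000650979 = 0.000195294
  w_III·L_III = 0.36 × 0.000387594 = 0.000139534
  w_IV·L_IV = 0.09 × 6.9804e-05 = 6.28236e-06
Sum: 6.53801e-06 + 0.000195294 + 0.000139534 + 6.28236e-06 = 0.000347648
P(Component II | x) ≈ 0.562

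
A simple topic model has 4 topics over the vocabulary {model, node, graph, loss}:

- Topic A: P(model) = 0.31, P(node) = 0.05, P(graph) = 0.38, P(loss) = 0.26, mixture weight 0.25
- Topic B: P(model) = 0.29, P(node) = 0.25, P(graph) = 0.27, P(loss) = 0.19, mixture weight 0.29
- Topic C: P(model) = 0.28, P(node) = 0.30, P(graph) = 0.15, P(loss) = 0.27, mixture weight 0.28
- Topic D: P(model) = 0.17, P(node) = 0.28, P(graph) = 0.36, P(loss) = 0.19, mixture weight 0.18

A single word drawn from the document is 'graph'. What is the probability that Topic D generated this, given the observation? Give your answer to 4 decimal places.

0.2313

The responsibility of component k is w_k f_k(x) divided by Σ_j w_j f_j(x).
Component likelihoods at x = 'graph':
  p_A = P(graph | comp) = 0.38
  p_B = P(graph | comp) = 0.27
  p_C = P(graph | comp) = 0.15
  p_D = P(graph | comp) = 0.36
Weight by the priors:
  w_A·p_A = 0.25 × 0.38 = 0.095
  w_B·p_B = 0.29 × 0.27 = 0.0783
  w_C·p_C = 0.28 × 0.15 = 0.042
  w_D·p_D = 0.18 × 0.36 = 0.0648
Sum: 0.095 + 0.0783 + 0.042 + 0.0648 = 0.2801
P(Topic D | x) = 0.0648 / 0.2801 ≈ 0.2313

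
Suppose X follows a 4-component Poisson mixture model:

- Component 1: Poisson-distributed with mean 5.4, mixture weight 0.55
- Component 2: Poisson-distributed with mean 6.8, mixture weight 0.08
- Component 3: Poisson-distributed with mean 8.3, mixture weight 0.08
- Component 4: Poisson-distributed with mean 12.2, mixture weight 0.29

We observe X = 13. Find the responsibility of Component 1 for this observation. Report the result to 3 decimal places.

0.037

Apply Bayes' rule: the posterior for each component is proportional to its prior times its likelihood at x.
Poisson probabilities:
  L_1 = e^(−5.4)·5.4^13/13! = 0.00240795
  L_2 = e^(−6.8)·6.8^13/13! = 0.0118887
  L_3 = e^(−8.3)·8.3^13/13! = 0.0354071
  L_4 = e^(−12.2)·12.2^13/13! = 0.107153
Weight by the priors:
  π_1·L_1 = 0.55 × 0.00240795 = 0.00132438
  π_2·L_2 = 0.08 × 0.0118887 = 0.000951093
  π_3·L_3 = 0.08 × 0.0354071 = 0.00283257
  π_4·L_4 = 0.29 × 0.107153 = 0.0310744
Sum: 0.00132438 + 0.000951093 + 0.00283257 + 0.0310744 = 0.0361824
P(Component 1 | data) ≈ 0.037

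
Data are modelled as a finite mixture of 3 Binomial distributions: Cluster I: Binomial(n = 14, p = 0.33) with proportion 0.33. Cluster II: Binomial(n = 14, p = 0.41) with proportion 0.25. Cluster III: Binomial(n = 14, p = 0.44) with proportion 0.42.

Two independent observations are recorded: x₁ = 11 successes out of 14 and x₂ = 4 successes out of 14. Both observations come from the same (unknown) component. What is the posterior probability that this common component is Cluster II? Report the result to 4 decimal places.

0.2685

By Bayes' theorem, P(k | x) = P(Z=k) f_k(x) / Σ_j P(Z=j) f_j(x).
Since both observations come from the same component, the likelihood for component k is f_k(x₁)·f_k(x₂).
  p_I = [C(14,11)·0.33^11·0.67^3 = 364·5.05421e-06·0.300763 = 0.000553324] × [0.21639] = 0.000119734
  p_II = [C(14,11)·0.41^11·0.59^3 = 364·5.50329e-05·0.205379 = 0.00411415] × [0.144574] = 0.000594798
  p_III = [C(14,11)·0.44^11·0.56^3 = 364·0.000119668·0.175616 = 0.00764971] × [0.113795] = 0.000870502
Unnormalised posteriors:
  P(Z=I)·p_I = 0.33 × 0.000119734 = 3.95122e-05
  P(Z=II)·p_II = 0.25 × 0.000594798 = 0.000148699
  P(Z=III)·p_III = 0.42 × 0.000870502 = 0.000365611
Evidence: 3.95122e-05 + 0.000148699 + 0.000365611 = 0.000553823
P(Cluster II | x₁, x₂) ≈ 0.2685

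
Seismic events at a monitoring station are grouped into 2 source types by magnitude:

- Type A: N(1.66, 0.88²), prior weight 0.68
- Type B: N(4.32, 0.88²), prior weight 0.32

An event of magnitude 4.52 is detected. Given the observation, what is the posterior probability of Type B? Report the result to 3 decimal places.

0.989

The responsibility of component k is π_k f_k(x) divided by Σ_j π_j f_j(x).
Component likelihoods at x = 4.52:
  L_A = (1/(0.88·√(2π)))·exp(−(4.52−1.66)²/(2·0.88²)) = 0.453344·exp(-5.28125) = 0.00230574
  L_B = (1/(0.88·√(2π)))·exp(−(4.52−4.32)²/(2·0.88²)) = 0.453344·exp(-0.02583) = 0.441785
Weight by the priors:
  π_A·L_A = 0.68 × 0.00230574 = 0.0015679
  π_B·L_B = 0.32 × 0.441785 = 0.141371
Sum: 0.0015679 + 0.141371 = 0.142939
Responsibility of Type B: 0.141371 / 0.142939 ≈ 0.989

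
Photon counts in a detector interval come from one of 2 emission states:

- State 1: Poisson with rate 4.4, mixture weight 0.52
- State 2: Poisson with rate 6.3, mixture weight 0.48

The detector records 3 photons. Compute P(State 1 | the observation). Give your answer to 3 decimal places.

P(component k | x) = P(Z=k)·f_k(x) / marginal(x), where marginal(x) = Σ_j P(Z=j)·f_j(x).
Component likelihoods at x = 3 photons:
  f_1 = 0.174305
  f_2 = 0.0765271
Prior × likelihood for each component:
  P(Z=1)·f_1 = 0.52 × 0.174305 = 0.0906389
  P(Z=2)·f_2 = 0.48 × 0.0765271 = 0.036733
Marginal: 0.0906389 + 0.036733 = 0.127372
So the posterior for State 1 is 0.0906389 / 0.127372 ≈ 0.712.

0.712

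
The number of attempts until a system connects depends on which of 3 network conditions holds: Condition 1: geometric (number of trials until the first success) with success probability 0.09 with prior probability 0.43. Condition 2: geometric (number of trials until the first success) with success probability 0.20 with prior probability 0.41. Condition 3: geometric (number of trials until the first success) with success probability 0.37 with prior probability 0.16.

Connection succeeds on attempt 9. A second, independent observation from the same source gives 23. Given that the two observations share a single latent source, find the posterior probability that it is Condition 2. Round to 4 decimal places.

0.0898

The responsibility of component k is P(Z=k) f_k(x) divided by Σ_j P(Z=j) f_j(x).
Since both observations come from the same component, the likelihood for component k is f_k(x₁)·f_k(x₂).
  p_1 = [0.0423227] × [0.0113019] = 0.000478329
  p_2 = [0.0335544] × [0.00147574] = 4.95176e-05
  p_3 = [0.00918176] × [1.4246e-05] = 1.30804e-07
Multiply by the mixture weights:
  P(Z=1)·p_1 = 0.43 × 0.000478329 = 0.000205682
  P(Z=2)·p_2 = 0.41 × 4.95176e-05 = 2.03022e-05
  P(Z=3)·p_3 = 0.16 × 1.30804e-07 = 2.09286e-08
Normaliser: 0.000205682 + 2.03022e-05 + 2.09286e-08 = 0.000226005
So the posterior for Condition 2 is 2.03022e-05 / 0.000226005 ≈ 0.0898.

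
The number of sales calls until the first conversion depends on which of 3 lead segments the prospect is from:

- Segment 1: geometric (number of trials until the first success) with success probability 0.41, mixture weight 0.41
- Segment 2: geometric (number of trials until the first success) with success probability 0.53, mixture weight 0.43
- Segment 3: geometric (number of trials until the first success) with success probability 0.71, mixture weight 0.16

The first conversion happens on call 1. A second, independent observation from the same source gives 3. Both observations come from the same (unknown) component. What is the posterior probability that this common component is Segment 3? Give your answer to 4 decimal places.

Posterior ∝ prior × likelihood, so P(k | x) ∝ P(Z=k) f_k(x); normalise over all components.
Since both observations come from the same component, the likelihood for component k is f_k(x₁)·f_k(x₂).
  p_1 = [0.41] × [0.142721] = 0.0585156
  p_2 = [0.53] × [0.117077] = 0.0620508
  p_3 = [0.71] × [0.059711] = 0.0423948
Unnormalised posteriors:
  P(Z=1)·p_1 = 0.41 × 0.0585156 = 0.0239914
  P(Z=2)·p_2 = 0.43 × 0.0620508 = 0.0266818
  P(Z=3)·p_3 = 0.16 × 0.0423948 = 0.00678317
Sum: 0.0239914 + 0.0266818 + 0.00678317 = 0.0574564
P(Segment 3 | data) ≈ 0.1181

0.1181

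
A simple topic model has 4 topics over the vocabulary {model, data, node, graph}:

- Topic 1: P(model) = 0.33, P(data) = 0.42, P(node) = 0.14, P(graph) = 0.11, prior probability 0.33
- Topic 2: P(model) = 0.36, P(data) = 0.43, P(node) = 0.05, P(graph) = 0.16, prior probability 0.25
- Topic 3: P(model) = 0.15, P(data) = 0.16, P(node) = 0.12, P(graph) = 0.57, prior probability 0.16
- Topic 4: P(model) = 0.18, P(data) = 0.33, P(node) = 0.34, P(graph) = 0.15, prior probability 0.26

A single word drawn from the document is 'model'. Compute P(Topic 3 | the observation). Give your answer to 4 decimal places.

0.0890

Apply Bayes' rule: the posterior for each component is proportional to its prior times its likelihood at x.
Evaluate each component's likelihood at the observed value:
  p_1 = 0.33
  p_2 = 0.36
  p_3 = 0.15
  p_4 = 0.18
Prior × likelihood for each component:
  w_1·p_1 = 0.33 × 0.33 = 0.1089
  w_2·p_2 = 0.25 × 0.36 = 0.09
  w_3·p_3 = 0.16 × 0.15 = 0.024
  w_4·p_4 = 0.26 × 0.18 = 0.0468
Normaliser: 0.1089 + 0.09 + 0.024 + 0.0468 = 0.2697
P(Topic 3 | data) = 0.024 / 0.2697 ≈ 0.0890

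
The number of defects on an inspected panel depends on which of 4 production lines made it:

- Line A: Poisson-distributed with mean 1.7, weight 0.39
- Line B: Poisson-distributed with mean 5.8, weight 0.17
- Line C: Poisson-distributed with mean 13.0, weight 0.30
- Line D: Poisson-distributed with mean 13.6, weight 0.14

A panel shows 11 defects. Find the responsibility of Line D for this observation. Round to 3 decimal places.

P(component k | x) = π_k·f_k(x) / marginal(x), where marginal(x) = Σ_j π_j·f_j(x).
Poisson probabilities:
  L_A = 1.56849e-06
  L_B = 0.0189515
  L_C = 0.101483
  L_D = 0.0914887
Unnormalised posteriors:
  π_A·L_A = 0.39 × 1.56849e-06 = 6.11711e-07
  π_B·L_B = 0.17 × 0.0189515 = 0.00322176
  π_C·L_C = 0.30 × 0.101483 = 0.0304449
  π_D·L_D = 0.14 × 0.0914887 = 0.0128084
Normaliser: 6.11711e-07 + 0.00322176 + 0.0304449 + 0.0128084 = 0.0464757
P(Line D | 11 defects) ≈ 0.276

0.276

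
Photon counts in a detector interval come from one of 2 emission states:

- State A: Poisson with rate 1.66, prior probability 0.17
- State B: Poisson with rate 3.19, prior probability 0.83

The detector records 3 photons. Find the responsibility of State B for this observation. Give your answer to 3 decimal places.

0.882

P(component k | x) = π_k·f_k(x) / marginal(x), where marginal(x) = Σ_j π_j·f_j(x).
Evaluate each component's likelihood at the observed value:
  L_A = 0.144959
  L_B = 0.222752
Weight by the priors:
  π_A·L_A = 0.17 × 0.144959 = 0.024643
  π_B·L_B = 0.83 × 0.222752 = 0.184884
Normaliser: 0.024643 + 0.184884 = 0.209527
Responsibility of State B: 0.184884 / 0.209527 ≈ 0.882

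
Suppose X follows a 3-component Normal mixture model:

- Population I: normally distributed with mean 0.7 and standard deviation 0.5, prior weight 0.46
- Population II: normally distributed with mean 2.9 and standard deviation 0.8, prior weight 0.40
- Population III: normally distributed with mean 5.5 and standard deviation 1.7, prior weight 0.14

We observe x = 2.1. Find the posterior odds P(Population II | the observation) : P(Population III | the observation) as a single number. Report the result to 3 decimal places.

Posterior odds = (π_i f_i(x)) / (π_j f_j(x)); the normalising sum cancels.
Component likelihoods at x = 2.1:
  f_I = 0.0158309
  f_II = 0.302463
  f_III = 0.0317594
0.120985 / 0.00444631 ≈ 27.210

27.210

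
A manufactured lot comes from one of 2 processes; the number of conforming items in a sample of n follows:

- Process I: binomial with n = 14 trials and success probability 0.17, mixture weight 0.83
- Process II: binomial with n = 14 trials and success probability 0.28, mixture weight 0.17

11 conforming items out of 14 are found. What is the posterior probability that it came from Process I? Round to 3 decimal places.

The responsibility of component k is P(Z=k) f_k(x) divided by Σ_j P(Z=j) f_j(x).
Evaluate each component's likelihood at the observed value:
  f_I = C(14,11)·0.17^11·0.83^3 = 364·3.42719e-09·0.571787 = 7.13303e-07
  f_II = C(14,11)·0.28^11·0.72^3 = 364·8.29351e-07·0.373248 = 0.000112678
Unnormalised posteriors:
  P(Z=I)·f_I = 0.83 × 7.13303e-07 = 5.92041e-07
  P(Z=II)·f_II = 0.17 × 0.000112678 = 1.91552e-05
Marginal: 5.92041e-07 + 1.91552e-05 = 1.97472e-05
Responsibility of Process I: 5.92041e-07 / 1.97472e-05 ≈ 0.030

0.030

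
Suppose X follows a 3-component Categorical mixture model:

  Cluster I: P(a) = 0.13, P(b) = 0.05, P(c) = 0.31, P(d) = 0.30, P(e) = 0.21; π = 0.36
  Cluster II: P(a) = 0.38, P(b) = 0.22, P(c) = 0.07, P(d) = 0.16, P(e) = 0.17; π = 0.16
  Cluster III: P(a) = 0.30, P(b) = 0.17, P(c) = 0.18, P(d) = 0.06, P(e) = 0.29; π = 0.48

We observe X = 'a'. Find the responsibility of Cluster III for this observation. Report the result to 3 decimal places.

Apply Bayes' rule: the posterior for each component is proportional to its prior times its likelihood at x.
Categorical probabilities:
  p_I = P(a | comp) = 0.13
  p_II = P(a | comp) = 0.38
  p_III = P(a | comp) = 0.30
Prior × likelihood for each component:
  π_I·p_I = 0.36 × 0.13 = 0.0468
  π_II·p_II = 0.16 × 0.38 = 0.0608
  π_III·p_III = 0.48 × 0.3 = 0.144
Denominator: 0.0468 + 0.0608 + 0.144 = 0.2516
P(Cluster III | 'a') = 0.144 / 0.2516 ≈ 0.572

0.572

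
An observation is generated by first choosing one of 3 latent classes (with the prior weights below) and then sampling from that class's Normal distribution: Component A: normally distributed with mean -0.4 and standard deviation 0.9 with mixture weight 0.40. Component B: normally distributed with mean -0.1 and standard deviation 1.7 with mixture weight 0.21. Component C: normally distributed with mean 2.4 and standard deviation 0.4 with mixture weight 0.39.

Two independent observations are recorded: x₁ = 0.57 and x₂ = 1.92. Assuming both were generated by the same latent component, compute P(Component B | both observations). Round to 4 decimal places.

The responsibility of component k is P(Z=k) f_k(x) divided by Σ_j P(Z=j) f_j(x).
Since both observations come from the same component, the likelihood for component k is f_k(x₁)·f_k(x₂).
  p_A = [0.247987] × [0.0159859] = 0.00396429
  p_B = [0.217136] × [0.115843] = 0.0251537
  p_C = [2.8433e-05] × [0.485465] = 1.38032e-05
Prior × likelihood for each component:
  P(Z=A)·p_A = 0.40 × 0.00396429 = 0.00158572
  P(Z=B)·p_B = 0.21 × 0.0251537 = 0.00528228
  P(Z=C)·p_C = 0.39 × 1.38032e-05 = 5.38326e-06
Normaliser: 0.00158572 + 0.00528228 + 5.38326e-06 = 0.00687338
So the posterior for Component B is 0.00528228 / 0.00687338 ≈ 0.7685.

0.7685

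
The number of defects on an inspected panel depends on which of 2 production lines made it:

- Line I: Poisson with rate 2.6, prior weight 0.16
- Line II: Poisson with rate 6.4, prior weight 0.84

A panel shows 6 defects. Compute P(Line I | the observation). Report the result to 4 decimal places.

P(component k | x) = π_k·f_k(x) / marginal(x), where marginal(x) = Σ_j π_j·f_j(x).
Component likelihoods at x = 6 defects:
  f_I = e^(−2.6)·2.6^6/6! = 0.0318671
  f_II = e^(−6.4)·6.4^6/6! = 0.158585
Weight by the priors:
  π_I·f_I = 0.16 × 0.0318671 = 0.00509873
  π_II·f_II = 0.84 × 0.158585 = 0.133212
Evidence: 0.00509873 + 0.133212 = 0.13831
P(Line I | the observation) ≈ 0.0369

0.0369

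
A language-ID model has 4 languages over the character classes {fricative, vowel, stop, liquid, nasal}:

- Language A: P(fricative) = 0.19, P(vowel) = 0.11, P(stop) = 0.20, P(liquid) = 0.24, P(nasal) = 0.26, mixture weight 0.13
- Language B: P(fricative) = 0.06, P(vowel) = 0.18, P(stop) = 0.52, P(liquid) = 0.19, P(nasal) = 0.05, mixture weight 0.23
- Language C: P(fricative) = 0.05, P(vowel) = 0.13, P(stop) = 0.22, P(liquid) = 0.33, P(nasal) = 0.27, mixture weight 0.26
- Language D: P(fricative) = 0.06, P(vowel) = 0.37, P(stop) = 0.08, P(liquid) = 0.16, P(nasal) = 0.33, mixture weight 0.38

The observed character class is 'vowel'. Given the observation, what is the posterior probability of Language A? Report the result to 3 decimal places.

The responsibility of component k is π_k f_k(x) divided by Σ_j π_j f_j(x).
Categorical probabilities:
  L_A = P(vowel | comp) = 0.11
  L_B = P(vowel | comp) = 0.18
  L_C = P(vowel | comp) = 0.13
  L_D = P(vowel | comp) = 0.37
Weight by the priors:
  π_A·L_A = 0.13 × 0.11 = 0.0143
  π_B·L_B = 0.23 × 0.18 = 0.0414
  π_C·L_C = 0.26 × 0.13 = 0.0338
  π_D·L_D = 0.38 × 0.37 = 0.1406
Denominator: 0.0143 + 0.0414 + 0.0338 + 0.1406 = 0.2301
P(Language A | the observation) ≈ 0.062

0.062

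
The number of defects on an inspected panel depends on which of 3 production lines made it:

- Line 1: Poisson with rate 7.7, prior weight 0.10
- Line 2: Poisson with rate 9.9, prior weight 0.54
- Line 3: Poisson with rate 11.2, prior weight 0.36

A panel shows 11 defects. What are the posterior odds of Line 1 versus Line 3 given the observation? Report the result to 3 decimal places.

0.149

Posterior odds = (π_i f_i(x)) / (π_j f_j(x)); the normalising sum cancels.
Poisson probabilities:
  f_1 = e^(−7.7)·7.7^11/11! = 0.0639992
  f_2 = e^(−9.9)·9.9^11/11! = 0.112542
  f_3 = e^(−11.2)·11.2^11/11! = 0.119164
Posterior odds = (π_1·f_1) / (π_3·f_3) = (0.10·0.0639992) / (0.36·0.119164) = 0.00639992 / 0.042899 ≈ 0.149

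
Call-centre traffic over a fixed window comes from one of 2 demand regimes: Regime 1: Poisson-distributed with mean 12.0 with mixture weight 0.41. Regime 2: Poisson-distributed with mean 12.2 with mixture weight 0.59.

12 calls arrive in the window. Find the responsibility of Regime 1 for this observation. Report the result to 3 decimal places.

Apply Bayes' rule: the posterior for each component is proportional to its prior times its likelihood at x.
Component likelihoods at x = 12 calls:
  p_1 = e^(−12.0)·12.0^12/12! = 0.114368
  p_2 = e^(−12.2)·12.2^12/12! = 0.11418
Multiply by the mixture weights:
  π_1·p_1 = 0.41 × 0.114368 = 0.0468908
  π_2·p_2 = 0.59 × 0.11418 = 0.0673659
Marginal: 0.0468908 + 0.0673659 = 0.114257
P(Regime 1 | data) ≈ 0.410

0.410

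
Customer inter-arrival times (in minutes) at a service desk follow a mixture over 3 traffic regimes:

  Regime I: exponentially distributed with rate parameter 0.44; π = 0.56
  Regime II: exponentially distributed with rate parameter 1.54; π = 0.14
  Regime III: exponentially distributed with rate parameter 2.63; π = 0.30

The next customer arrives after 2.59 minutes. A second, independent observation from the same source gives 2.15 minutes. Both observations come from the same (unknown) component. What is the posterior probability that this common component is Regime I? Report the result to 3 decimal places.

The responsibility of component k is P(Z=k) f_k(x) divided by Σ_j P(Z=j) f_j(x).
Since both observations come from the same component, the likelihood for component k is f_k(x₁)·f_k(x₂).
  f_I = [0.44·e^(−0.44·2.59) = 0.44·e^(−1.1396) = 0.140777] × [0.170848] = 0.0240514
  f_II = [1.54·e^(−1.54·2.59) = 1.54·e^(−3.9886) = 0.0285295] × [0.0561787] = 0.00160275
  f_III = [2.63·e^(−2.63·2.59) = 2.63·e^(−6.8117) = 0.00289516] × [0.00920953] = 2.6663e-05
Unnormalised posteriors:
  P(Z=I)·f_I = 0.56 × 0.0240514 = 0.0134688
  P(Z=II)·f_II = 0.14 × 0.00160275 = 0.000224385
  P(Z=III)·f_III = 0.30 × 2.6663e-05 = 7.99891e-06
Marginal: 0.0134688 + 0.000224385 + 7.99891e-06 = 0.0137012
P(Regime I | x₁, x₂) = 0.0134688 / 0.0137012 ≈ 0.983

0.983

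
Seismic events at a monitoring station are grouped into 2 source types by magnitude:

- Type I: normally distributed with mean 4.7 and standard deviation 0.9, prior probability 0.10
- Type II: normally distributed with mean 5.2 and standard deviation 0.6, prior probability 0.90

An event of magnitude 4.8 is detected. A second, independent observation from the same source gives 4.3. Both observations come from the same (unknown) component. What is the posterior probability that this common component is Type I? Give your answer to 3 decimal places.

0.146

Apply Bayes' rule: the posterior for each component is proportional to its prior times its likelihood at x.
Since both observations come from the same component, the likelihood for component k is f_k(x₁)·f_k(x₂).
  f_I = [0.440541] × [0.401582] = 0.176914
  f_II = [0.532413] × [0.215863] = 0.114928
Weight by the priors:
  π_I·f_I = 0.10 × 0.176914 = 0.0176914
  π_II·f_II = 0.90 × 0.114928 = 0.103435
Sum: 0.0176914 + 0.103435 = 0.121127
So the posterior for Type I is 0.0176914 / 0.121127 ≈ 0.146.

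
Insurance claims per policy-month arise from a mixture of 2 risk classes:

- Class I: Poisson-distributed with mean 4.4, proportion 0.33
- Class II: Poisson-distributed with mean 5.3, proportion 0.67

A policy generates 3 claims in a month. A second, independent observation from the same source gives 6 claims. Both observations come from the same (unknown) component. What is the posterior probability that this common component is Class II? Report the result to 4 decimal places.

0.6418

The responsibility of component k is w_k f_k(x) divided by Σ_j w_j f_j(x).
Since both observations come from the same component, the likelihood for component k is f_k(x₁)·f_k(x₂).
  f_I = [e^(−4.4)·4.4^3/3! = 0.174305] × [0.123734] = 0.0215675
  f_II = [e^(−5.3)·5.3^3/3! = 0.123856] × [0.15366] = 0.0190317
Prior × likelihood for each component:
  w_I·f_I = 0.33 × 0.0215675 = 0.00711726
  w_II·f_II = 0.67 × 0.0190317 = 0.0127512
Denominator: 0.00711726 + 0.0127512 = 0.0198685
So the posterior for Class II is 0.0127512 / 0.0198685 ≈ 0.6418.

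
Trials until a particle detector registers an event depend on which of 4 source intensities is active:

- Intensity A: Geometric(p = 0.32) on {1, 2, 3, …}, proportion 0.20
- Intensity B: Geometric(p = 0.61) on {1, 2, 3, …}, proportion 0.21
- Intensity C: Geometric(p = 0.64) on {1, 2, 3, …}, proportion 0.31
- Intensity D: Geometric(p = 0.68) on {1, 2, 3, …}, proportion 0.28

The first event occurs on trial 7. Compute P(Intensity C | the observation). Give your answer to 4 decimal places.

Posterior ∝ prior × likelihood, so P(k | x) ∝ w_k f_k(x); normalise over all components.
Evaluate each component's likelihood at the observed value:
  L_A = 0.32·(1−0.32)^6 = 0.32·0.0988675 = 0.0316376
  L_B = 0.61·(1−0.61)^6 = 0.61·0.00351874 = 0.00214643
  L_C = 0.64·(1−0.64)^6 = 0.64·0.00217678 = 0.00139314
  L_D = 0.68·(1−0.68)^6 = 0.68·0.00107374 = 0.000730144
Multiply by the mixture weights:
  w_A·L_A = 0.20 × 0.0316376 = 0.00632752
  w_B·L_B = 0.21 × 0.00214643 = 0.000450751
  w_C·L_C = 0.31 × 0.00139314 = 0.000431874
  w_D·L_D = 0.28 × 0.000730144 = 0.00020444
Normaliser: 0.00632752 + 0.000450751 + 0.000431874 + 0.00020444 = 0.00741458
P(Intensity C | 7) ≈ 0.0582

0.0582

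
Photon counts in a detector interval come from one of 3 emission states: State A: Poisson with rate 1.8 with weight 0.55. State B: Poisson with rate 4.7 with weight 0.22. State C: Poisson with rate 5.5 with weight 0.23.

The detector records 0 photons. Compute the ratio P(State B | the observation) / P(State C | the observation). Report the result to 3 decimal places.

2.129

Only the two components matter; the odds are (π_i f_i(x)) / (π_j f_j(x)).
Component likelihoods at x = 0 photons:
  L_A = e^(−1.8)·1.8^0/0! = 0.165299
  L_B = e^(−4.7)·4.7^0/0! = 0.00909528
  L_C = e^(−5.5)·5.5^0/0! = 0.00408677
Odds = (0.22/0.23) × (0.00909528/0.00408677) = 0.956522 × 2.22554 ≈ 2.129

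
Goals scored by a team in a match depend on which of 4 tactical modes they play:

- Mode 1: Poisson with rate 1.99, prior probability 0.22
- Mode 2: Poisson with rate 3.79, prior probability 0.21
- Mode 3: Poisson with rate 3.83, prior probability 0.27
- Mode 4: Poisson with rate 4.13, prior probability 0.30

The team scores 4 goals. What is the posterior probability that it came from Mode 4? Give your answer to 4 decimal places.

By Bayes' theorem, P(k | x) = π_k f_k(x) / Σ_j π_j f_j(x).
Evaluate each component's likelihood at the observed value:
  L_1 = e^(−1.99)·1.99^4/4! = 0.0893213
  L_2 = e^(−3.79)·3.79^4/4! = 0.194254
  L_3 = e^(−3.83)·3.83^4/4! = 0.194642
  L_4 = e^(−4.13)·4.13^4/4! = 0.194963
Weight by the priors:
  π_1·L_1 = 0.22 × 0.0893213 = 0.0196507
  π_2·L_2 = 0.21 × 0.194254 = 0.0407933
  π_3·L_3 = 0.27 × 0.194642 = 0.0525533
  π_4·L_4 = 0.30 × 0.194963 = 0.058489
Normaliser: 0.0196507 + 0.0407933 + 0.0525533 + 0.058489 = 0.171486
Responsibility of Mode 4: 0.058489 / 0.171486 ≈ 0.3411

0.3411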